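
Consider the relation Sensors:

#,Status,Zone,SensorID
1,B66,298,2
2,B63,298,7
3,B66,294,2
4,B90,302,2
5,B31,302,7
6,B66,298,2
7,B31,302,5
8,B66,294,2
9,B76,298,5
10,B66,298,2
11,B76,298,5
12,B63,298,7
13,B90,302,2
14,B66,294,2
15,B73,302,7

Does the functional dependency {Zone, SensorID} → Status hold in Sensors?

No

(Zone=298, SensorID=2): rows 1, 6, 10 → Status = B66, B66, B66 ✓
(Zone=298, SensorID=7): rows 2, 12 → Status = B63, B63 ✓
(Zone=294, SensorID=2): rows 3, 8, 14 → Status = B66, B66, B66 ✓
(Zone=302, SensorID=2): rows 4, 13 → Status = B90, B90 ✓
(Zone=302, SensorID=7): rows 5, 15 → Status takes values {B31, B73} — violation
(Zone=302, SensorID=5): row 7 → Status = B31 ✓
(Zone=298, SensorID=5): rows 9, 11 → Status = B76, B76 ✓
Two rows agree on {Zone, SensorID} but differ on Status, so {Zone, SensorID} → Status does not hold.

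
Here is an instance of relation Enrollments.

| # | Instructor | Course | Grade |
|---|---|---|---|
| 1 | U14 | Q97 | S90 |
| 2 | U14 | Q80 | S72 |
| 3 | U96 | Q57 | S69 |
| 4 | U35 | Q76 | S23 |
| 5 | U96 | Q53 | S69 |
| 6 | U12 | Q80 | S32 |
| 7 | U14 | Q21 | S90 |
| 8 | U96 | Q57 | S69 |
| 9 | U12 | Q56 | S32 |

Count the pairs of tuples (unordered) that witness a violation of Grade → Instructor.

0

Grade=S90: all 2 rows agree on Instructor — 0 pairs.
Grade=S69: all 3 rows agree on Instructor — 0 pairs.
Grade=S32: all 2 rows agree on Instructor — 0 pairs.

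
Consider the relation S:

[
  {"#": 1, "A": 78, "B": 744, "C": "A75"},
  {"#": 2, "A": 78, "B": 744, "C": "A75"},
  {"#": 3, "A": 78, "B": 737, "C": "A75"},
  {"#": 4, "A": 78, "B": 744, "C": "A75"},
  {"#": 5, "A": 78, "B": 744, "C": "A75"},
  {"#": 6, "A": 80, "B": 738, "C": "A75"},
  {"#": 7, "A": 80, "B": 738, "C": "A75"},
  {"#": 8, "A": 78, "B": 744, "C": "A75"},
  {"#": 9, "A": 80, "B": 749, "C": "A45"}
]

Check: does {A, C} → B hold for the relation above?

No

(A=78, C=A75): rows 1, 2, 3, 4, 5, 8 → B takes values {744, 737} — violation
(A=80, C=A75): rows 6, 7 → B = 738, 738 ✓
(A=80, C=A45): row 9 → B = 749 ✓
Two rows agree on {A, C} but differ on B, so {A, C} → B does not hold.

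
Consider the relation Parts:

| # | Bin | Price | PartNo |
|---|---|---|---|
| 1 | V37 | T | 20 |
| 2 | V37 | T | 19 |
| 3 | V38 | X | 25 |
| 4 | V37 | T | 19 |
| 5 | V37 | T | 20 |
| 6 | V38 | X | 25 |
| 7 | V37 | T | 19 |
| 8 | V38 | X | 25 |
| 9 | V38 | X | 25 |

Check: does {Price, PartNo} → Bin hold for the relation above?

Yes

(Price=T, PartNo=20): rows 1, 5 → Bin = V37, V37 ✓
(Price=T, PartNo=19): rows 2, 4, 7 → Bin = V37, V37, V37 ✓
(Price=X, PartNo=25): rows 3, 6, 8, 9 → Bin = V38, V38, V38, V38 ✓
Every {Price, PartNo} value is associated with a single Bin value, so {Price, PartNo} → Bin holds.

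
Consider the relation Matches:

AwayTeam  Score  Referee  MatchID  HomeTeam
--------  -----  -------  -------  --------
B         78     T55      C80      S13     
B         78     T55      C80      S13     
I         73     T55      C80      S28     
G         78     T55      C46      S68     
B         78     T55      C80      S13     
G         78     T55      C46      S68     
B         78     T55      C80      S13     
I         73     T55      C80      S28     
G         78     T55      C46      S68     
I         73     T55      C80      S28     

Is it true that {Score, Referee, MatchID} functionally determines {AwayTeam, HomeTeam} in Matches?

(Score=78, Referee=T55, MatchID=C80): 4 rows → {AwayTeam,HomeTeam} = (B, S13), (B, S13), (B, S13), (B, S13) ✓
(Score=73, Referee=T55, MatchID=C80): 3 rows → {AwayTeam,HomeTeam} = (I, S28), (I, S28), (I, S28) ✓
(Score=78, Referee=T55, MatchID=C46): 3 rows → {AwayTeam,HomeTeam} = (G, S68), (G, S68), (G, S68) ✓
Every {Score, Referee, MatchID} value is associated with a single {AwayTeam, HomeTeam} value, so {Score, Referee, MatchID} → {AwayTeam, HomeTeam} holds.

Yes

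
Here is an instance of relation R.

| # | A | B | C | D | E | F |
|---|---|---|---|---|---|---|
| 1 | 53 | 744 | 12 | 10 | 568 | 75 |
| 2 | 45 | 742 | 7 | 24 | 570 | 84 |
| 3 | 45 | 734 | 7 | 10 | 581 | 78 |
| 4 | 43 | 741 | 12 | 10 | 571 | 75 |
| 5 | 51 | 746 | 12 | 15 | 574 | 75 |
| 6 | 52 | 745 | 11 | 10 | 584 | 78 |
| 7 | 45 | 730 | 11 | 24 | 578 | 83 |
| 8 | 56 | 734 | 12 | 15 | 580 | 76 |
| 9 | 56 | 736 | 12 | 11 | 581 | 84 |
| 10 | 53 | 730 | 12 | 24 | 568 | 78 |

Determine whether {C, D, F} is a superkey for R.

No

Rows 1 and 4 have the same {C, D, F} value (C=12, D=10, F=75) but are distinct tuples, so {C, D, F} does not determine every attribute — not a superkey.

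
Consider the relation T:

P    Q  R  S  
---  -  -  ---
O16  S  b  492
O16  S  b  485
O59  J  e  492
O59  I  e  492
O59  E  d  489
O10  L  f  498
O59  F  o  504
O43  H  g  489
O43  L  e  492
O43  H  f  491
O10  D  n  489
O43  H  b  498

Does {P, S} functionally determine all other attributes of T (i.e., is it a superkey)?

Two distinct rows share (P=O59, S=492), so {P, S} does not determine every attribute — not a superkey.

No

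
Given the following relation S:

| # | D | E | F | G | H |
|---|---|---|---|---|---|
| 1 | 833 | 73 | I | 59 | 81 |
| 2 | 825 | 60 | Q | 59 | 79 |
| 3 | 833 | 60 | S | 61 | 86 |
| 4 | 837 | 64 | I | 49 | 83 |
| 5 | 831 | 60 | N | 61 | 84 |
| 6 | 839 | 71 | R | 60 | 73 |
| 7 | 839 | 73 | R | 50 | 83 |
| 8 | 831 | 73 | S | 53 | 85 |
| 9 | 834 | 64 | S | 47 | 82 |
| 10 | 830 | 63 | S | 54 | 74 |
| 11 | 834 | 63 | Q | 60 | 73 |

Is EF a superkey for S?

All 11 rows have distinct EF values, so EF → (all attributes) holds and EF is a superkey.

Yes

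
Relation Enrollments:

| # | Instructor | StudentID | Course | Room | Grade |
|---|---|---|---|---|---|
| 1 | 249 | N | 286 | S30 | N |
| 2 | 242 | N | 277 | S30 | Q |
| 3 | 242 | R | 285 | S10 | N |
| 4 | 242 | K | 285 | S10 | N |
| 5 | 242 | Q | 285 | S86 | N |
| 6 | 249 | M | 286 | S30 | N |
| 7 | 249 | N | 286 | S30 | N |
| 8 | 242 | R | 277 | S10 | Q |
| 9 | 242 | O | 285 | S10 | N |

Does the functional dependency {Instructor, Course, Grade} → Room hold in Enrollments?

No

(Instructor=249, Course=286, Grade=N): rows 1, 6, 7 → Room = S30, S30, S30 ✓
(Instructor=242, Course=277, Grade=Q): rows 2, 8 → Room takes values {S30, S10} — violation
(Instructor=242, Course=285, Grade=N): rows 3, 4, 5, 9 → Room takes values {S10, S86} — violation
Two rows agree on {Instructor, Course, Grade} but differ on Room, so {Instructor, Course, Grade} → Room does not hold.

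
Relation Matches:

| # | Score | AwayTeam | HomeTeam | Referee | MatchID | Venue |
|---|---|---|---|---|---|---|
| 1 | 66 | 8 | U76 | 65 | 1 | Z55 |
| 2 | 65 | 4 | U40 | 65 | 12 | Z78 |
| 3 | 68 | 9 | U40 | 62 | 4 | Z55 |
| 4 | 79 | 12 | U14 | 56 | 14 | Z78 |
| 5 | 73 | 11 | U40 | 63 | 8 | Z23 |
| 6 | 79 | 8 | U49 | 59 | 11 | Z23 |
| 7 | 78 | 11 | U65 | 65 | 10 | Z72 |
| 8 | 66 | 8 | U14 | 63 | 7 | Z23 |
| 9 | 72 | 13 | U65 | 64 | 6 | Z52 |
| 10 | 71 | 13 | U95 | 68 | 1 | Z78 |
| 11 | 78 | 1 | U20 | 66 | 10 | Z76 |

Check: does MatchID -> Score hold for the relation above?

No

MatchID=1: rows 1, 10 → Score takes values {66, 71} — violation
MatchID=12: row 2 → Score = 65 ✓
MatchID=4: row 3 → Score = 68 ✓
MatchID=14: row 4 → Score = 79 ✓
MatchID=8: row 5 → Score = 73 ✓
MatchID=11: row 6 → Score = 79 ✓
MatchID=10: rows 7, 11 → Score = 78, 78 ✓
MatchID=7: row 8 → Score = 66 ✓
MatchID=6: row 9 → Score = 72 ✓
Two rows agree on MatchID but differ on Score, so MatchID -> Score does not hold.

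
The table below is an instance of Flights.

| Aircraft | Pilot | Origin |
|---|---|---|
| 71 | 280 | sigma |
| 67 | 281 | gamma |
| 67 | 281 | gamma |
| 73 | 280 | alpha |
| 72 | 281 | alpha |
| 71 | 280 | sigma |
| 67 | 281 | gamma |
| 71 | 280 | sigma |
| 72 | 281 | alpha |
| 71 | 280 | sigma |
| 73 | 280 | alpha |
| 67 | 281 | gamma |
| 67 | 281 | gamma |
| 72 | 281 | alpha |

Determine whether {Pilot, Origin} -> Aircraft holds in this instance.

Yes

(Pilot=280, Origin=sigma): 4 rows → Aircraft = 71, 71, 71, 71 ✓
(Pilot=281, Origin=gamma): 5 rows → Aircraft = 67, 67, 67, 67, 67 ✓
(Pilot=280, Origin=alpha): 2 rows → Aircraft = 73, 73 ✓
(Pilot=281, Origin=alpha): 3 rows → Aircraft = 72, 72, 72 ✓
Every {Pilot, Origin} value is associated with a single Aircraft value, so {Pilot, Origin} -> Aircraft holds.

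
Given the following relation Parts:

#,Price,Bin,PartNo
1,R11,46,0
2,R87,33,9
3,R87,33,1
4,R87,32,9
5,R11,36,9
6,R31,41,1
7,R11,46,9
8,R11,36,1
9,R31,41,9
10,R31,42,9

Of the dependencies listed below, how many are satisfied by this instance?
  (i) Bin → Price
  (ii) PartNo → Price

1

(i) Bin → Price: every LHS value maps to a single RHS value — holds.
(ii) PartNo → Price: PartNo=9: rows 2, 4, 5, 7, 9, 10 → Price takes values {R87, R11, R31} — violation; PartNo=1: rows 3, 6, 8 → Price takes values {R87, R31, R11} — violation — fails.
1 of the 2 dependencies holds.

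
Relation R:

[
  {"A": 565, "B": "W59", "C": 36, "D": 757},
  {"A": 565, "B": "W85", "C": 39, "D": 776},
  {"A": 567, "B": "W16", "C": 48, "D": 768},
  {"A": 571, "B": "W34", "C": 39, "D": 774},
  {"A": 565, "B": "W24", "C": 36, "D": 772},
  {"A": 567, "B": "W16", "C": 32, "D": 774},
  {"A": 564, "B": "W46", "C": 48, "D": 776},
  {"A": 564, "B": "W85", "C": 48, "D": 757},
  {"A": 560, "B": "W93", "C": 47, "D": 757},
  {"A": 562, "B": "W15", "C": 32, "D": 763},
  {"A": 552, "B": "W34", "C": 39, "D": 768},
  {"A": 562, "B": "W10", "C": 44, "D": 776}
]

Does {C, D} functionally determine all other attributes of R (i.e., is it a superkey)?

Yes

All 12 rows have distinct {C, D} values, so {C, D} → (all attributes) holds and {C, D} is a superkey.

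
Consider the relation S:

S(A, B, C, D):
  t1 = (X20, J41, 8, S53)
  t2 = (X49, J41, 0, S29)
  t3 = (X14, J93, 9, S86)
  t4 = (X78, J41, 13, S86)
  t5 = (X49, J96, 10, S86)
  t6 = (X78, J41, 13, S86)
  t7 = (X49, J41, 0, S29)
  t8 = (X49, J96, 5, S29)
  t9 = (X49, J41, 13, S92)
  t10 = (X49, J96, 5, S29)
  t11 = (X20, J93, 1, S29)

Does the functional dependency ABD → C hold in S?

Yes

(A=X20, B=J41, D=S53): row 1 → C = 8 ✓
(A=X49, B=J41, D=S29): rows 2, 7 → C = 0, 0 ✓
(A=X14, B=J93, D=S86): row 3 → C = 9 ✓
(A=X78, B=J41, D=S86): rows 4, 6 → C = 13, 13 ✓
(A=X49, B=J96, D=S86): row 5 → C = 10 ✓
(A=X49, B=J96, D=S29): rows 8, 10 → C = 5, 5 ✓
(A=X49, B=J41, D=S92): row 9 → C = 13 ✓
(A=X20, B=J93, D=S29): row 11 → C = 1 ✓
Every ABD value is associated with a single C value, so ABD → C holds.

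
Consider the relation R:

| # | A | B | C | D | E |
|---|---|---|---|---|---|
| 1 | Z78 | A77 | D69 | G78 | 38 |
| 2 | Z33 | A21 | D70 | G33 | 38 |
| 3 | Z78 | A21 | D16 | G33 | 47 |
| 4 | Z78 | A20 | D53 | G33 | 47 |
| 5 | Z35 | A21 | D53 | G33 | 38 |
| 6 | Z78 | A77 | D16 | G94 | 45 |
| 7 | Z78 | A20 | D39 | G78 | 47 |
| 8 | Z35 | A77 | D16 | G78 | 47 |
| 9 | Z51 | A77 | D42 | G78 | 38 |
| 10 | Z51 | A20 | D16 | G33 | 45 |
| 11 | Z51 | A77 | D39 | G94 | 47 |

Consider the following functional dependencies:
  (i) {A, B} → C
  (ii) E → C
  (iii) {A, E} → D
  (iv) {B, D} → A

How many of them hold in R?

0

(i) {A, B} → C: (A=Z78, B=A77): rows 1, 6 → C takes values {D69, D16} — violation; (A=Z78, B=A20): rows 4, 7 → C takes values {D53, D39} — violation; (A=Z51, B=A77): rows 9, 11 → C takes values {D42, D39} — violation — fails.
(ii) E → C: E=38: rows 1, 2, 5, 9 → C takes values {D69, D70, D53, D42} — violation; E=47: rows 3, 4, 7, 8, 11 → C takes values {D16, D53, D39} — violation — fails.
(iii) {A, E} → D: (A=Z78, E=47): rows 3, 4, 7 → D takes values {G33, G78} — violation — fails.
(iv) {B, D} → A: (B=A77, D=G78): rows 1, 8, 9 → A takes values {Z78, Z35, Z51} — violation; (B=A21, D=G33): rows 2, 3, 5 → A takes values {Z33, Z78, Z35} — violation; (B=A20, D=G33): rows 4, 10 → A takes values {Z78, Z51} — violation; (B=A77, D=G94): rows 6, 11 → A takes values {Z78, Z51} — violation — fails.
None of the 4 dependencies hold.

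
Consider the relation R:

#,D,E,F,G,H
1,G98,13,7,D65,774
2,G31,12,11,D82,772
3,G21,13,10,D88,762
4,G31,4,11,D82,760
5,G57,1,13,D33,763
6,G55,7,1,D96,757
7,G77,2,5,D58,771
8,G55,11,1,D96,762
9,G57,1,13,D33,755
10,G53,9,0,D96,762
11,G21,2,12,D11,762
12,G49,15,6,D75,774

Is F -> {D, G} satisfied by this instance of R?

F=7: row 1 → {D,G} = (G98, D65) ✓
F=11: rows 2, 4 → {D,G} = (G31, D82), (G31, D82) ✓
F=10: row 3 → {D,G} = (G21, D88) ✓
F=13: rows 5, 9 → {D,G} = (G57, D33), (G57, D33) ✓
F=1: rows 6, 8 → {D,G} = (G55, D96), (G55, D96) ✓
F=5: row 7 → {D,G} = (G77, D58) ✓
F=0: row 10 → {D,G} = (G53, D96) ✓
F=12: row 11 → {D,G} = (G21, D11) ✓
F=6: row 12 → {D,G} = (G49, D75) ✓
Every F value is associated with a single {D, G} value, so F -> {D, G} holds.

Yes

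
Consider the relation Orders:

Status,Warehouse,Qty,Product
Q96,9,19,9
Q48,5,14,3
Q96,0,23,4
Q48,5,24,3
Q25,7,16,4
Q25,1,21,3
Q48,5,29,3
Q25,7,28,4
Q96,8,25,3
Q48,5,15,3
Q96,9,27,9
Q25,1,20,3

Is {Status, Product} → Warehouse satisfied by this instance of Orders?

(Status=Q96, Product=9): 2 rows → Warehouse = 9, 9 ✓
(Status=Q48, Product=3): 4 rows → Warehouse = 5, 5, 5, 5 ✓
(Status=Q96, Product=4): 1 row → Warehouse = 0 ✓
(Status=Q25, Product=4): 2 rows → Warehouse = 7, 7 ✓
(Status=Q25, Product=3): 2 rows → Warehouse = 1, 1 ✓
(Status=Q96, Product=3): 1 row → Warehouse = 8 ✓
Every {Status, Product} value is associated with a single Warehouse value, so {Status, Product} → Warehouse holds.

Yes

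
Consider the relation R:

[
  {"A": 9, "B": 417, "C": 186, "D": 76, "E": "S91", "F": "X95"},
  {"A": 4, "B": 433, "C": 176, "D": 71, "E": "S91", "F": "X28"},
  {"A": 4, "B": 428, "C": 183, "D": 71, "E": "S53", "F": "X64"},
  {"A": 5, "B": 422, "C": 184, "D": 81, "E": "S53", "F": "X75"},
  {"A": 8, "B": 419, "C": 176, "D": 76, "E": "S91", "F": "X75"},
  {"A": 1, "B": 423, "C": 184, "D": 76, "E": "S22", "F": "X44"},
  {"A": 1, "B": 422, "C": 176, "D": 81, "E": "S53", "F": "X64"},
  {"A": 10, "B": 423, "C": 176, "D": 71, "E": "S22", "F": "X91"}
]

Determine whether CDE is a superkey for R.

All 8 rows have distinct CDE values, so CDE → (all attributes) holds and CDE is a superkey.

Yes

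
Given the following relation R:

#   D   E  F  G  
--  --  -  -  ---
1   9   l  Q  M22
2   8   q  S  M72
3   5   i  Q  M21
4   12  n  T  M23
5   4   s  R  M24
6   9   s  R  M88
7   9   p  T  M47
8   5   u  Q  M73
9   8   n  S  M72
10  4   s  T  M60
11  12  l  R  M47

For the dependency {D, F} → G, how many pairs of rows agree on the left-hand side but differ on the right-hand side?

1

(D=8, F=S): all 2 rows agree on G — 0 pairs.
(D=5, F=Q): violating pairs (3,8) — 1 pair.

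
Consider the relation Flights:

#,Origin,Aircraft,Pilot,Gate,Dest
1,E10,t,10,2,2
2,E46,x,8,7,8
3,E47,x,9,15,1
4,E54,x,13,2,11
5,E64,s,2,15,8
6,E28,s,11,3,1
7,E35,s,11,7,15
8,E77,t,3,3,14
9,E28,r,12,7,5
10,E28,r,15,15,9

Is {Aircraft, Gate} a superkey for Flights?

Yes

All 10 rows have distinct {Aircraft, Gate} values, so {Aircraft, Gate} → (all attributes) holds and {Aircraft, Gate} is a superkey.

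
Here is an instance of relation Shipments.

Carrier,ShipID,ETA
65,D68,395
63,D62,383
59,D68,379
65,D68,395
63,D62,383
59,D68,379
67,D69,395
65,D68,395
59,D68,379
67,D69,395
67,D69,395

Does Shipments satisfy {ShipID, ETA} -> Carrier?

Yes

(ShipID=D68, ETA=395): 3 rows → Carrier = 65, 65, 65 ✓
(ShipID=D62, ETA=383): 2 rows → Carrier = 63, 63 ✓
(ShipID=D68, ETA=379): 3 rows → Carrier = 59, 59, 59 ✓
(ShipID=D69, ETA=395): 3 rows → Carrier = 67, 67, 67 ✓
Every {ShipID, ETA} value is associated with a single Carrier value, so {ShipID, ETA} -> Carrier holds.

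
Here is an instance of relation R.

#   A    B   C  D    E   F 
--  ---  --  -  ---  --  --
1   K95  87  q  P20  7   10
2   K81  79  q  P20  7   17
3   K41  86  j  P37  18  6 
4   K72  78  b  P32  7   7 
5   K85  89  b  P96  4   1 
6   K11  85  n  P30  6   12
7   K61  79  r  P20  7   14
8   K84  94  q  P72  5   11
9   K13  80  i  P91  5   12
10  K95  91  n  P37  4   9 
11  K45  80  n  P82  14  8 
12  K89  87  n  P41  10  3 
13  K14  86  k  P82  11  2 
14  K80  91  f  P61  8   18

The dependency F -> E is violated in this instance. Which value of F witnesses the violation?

F=10: row 1 → E = 7 ✓
F=17: row 2 → E = 7 ✓
F=6: row 3 → E = 18 ✓
F=7: row 4 → E = 7 ✓
F=1: row 5 → E = 4 ✓
F=12: rows 6, 9 → E takes values {6, 5} — violation
F=14: row 7 → E = 7 ✓
F=11: row 8 → E = 5 ✓
F=9: row 10 → E = 4 ✓
F=8: row 11 → E = 14 ✓
F=3: row 12 → E = 10 ✓
F=2: row 13 → E = 11 ✓
F=18: row 14 → E = 8 ✓
The only F value with inconsistent E is F=12.

12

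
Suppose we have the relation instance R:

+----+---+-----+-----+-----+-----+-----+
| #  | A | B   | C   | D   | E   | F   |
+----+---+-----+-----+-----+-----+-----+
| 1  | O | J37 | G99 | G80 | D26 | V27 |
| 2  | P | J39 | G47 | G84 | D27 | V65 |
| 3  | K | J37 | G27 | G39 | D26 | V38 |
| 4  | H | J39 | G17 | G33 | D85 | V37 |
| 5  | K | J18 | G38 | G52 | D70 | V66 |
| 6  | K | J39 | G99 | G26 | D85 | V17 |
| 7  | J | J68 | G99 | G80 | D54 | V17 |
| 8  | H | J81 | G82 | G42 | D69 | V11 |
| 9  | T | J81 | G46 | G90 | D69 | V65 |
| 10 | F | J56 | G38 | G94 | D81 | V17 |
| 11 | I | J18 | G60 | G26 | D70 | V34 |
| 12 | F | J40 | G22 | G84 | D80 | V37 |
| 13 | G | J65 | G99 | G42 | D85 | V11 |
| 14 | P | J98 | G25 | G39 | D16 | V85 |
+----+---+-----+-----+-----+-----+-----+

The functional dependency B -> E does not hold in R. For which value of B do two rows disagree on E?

J39

B=J37: rows 1, 3 → E = D26, D26 ✓
B=J39: rows 2, 4, 6 → E takes values {D27, D85} — violation
B=J18: rows 5, 11 → E = D70, D70 ✓
B=J68: row 7 → E = D54 ✓
B=J81: rows 8, 9 → E = D69, D69 ✓
B=J56: row 10 → E = D81 ✓
B=J40: row 12 → E = D80 ✓
B=J65: row 13 → E = D85 ✓
B=J98: row 14 → E = D16 ✓
The only B value with inconsistent E is B=J39.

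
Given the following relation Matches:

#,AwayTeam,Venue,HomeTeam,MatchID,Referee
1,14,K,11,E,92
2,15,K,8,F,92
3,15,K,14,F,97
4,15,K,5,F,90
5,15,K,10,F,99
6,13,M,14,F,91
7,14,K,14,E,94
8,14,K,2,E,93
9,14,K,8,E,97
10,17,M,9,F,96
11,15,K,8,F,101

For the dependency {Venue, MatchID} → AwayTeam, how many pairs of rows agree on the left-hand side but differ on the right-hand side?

1

(Venue=K, MatchID=E): all 4 rows agree on AwayTeam — 0 pairs.
(Venue=K, MatchID=F): all 5 rows agree on AwayTeam — 0 pairs.
(Venue=M, MatchID=F): violating pairs (6,10) — 1 pair.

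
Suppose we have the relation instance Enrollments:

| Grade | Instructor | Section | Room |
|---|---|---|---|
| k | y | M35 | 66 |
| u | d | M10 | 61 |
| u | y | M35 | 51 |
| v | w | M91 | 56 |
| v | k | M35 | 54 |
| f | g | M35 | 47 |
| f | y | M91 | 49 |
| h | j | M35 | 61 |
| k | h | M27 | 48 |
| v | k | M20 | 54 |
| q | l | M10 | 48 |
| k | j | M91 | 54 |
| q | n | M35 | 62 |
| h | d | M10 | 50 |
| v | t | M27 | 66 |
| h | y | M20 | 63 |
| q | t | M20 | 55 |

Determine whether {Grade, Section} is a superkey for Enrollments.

Yes

All 17 rows have distinct {Grade, Section} values, so {Grade, Section} → (all attributes) holds and {Grade, Section} is a superkey.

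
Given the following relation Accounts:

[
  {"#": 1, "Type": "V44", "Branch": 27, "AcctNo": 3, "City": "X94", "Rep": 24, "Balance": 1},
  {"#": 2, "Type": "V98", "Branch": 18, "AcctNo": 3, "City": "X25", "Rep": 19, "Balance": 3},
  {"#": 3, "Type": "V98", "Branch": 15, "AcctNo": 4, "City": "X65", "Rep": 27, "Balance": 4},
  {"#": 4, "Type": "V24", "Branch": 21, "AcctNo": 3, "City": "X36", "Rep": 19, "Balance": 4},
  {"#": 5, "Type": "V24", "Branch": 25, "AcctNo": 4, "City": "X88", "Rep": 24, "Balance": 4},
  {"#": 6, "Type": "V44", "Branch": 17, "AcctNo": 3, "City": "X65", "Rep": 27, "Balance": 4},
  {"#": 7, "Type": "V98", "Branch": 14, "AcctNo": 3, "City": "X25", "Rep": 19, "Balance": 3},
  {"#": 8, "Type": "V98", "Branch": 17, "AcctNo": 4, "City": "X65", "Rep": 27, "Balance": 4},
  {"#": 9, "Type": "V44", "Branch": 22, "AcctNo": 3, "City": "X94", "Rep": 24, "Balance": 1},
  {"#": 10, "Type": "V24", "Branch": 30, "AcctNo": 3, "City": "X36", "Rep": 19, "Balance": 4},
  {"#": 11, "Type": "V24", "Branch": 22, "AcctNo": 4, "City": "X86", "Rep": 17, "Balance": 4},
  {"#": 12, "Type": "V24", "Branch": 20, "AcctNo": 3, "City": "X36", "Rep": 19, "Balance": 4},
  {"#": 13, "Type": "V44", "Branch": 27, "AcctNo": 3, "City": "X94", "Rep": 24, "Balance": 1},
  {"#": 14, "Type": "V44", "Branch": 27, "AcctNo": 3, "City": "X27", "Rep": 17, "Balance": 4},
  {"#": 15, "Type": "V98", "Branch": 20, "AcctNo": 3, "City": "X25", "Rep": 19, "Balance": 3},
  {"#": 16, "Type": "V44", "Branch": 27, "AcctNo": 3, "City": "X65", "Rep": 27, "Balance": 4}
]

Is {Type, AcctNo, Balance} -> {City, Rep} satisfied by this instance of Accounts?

(Type=V44, AcctNo=3, Balance=1): rows 1, 9, 13 → {City,Rep} = (X94, 24), (X94, 24), (X94, 24) ✓
(Type=V98, AcctNo=3, Balance=3): rows 2, 7, 15 → {City,Rep} = (X25, 19), (X25, 19), (X25, 19) ✓
(Type=V98, AcctNo=4, Balance=4): rows 3, 8 → {City,Rep} = (X65, 27), (X65, 27) ✓
(Type=V24, AcctNo=3, Balance=4): rows 4, 10, 12 → {City,Rep} = (X36, 19), (X36, 19), (X36, 19) ✓
(Type=V24, AcctNo=4, Balance=4): rows 5, 11 → {City,Rep} takes values {(X88, 24), (X86, 17)} — violation
(Type=V44, AcctNo=3, Balance=4): rows 6, 14, 16 → {City,Rep} takes values {(X65, 27), (X27, 17)} — violation
Two rows agree on {Type, AcctNo, Balance} but differ on {City, Rep}, so {Type, AcctNo, Balance} -> {City, Rep} does not hold.

No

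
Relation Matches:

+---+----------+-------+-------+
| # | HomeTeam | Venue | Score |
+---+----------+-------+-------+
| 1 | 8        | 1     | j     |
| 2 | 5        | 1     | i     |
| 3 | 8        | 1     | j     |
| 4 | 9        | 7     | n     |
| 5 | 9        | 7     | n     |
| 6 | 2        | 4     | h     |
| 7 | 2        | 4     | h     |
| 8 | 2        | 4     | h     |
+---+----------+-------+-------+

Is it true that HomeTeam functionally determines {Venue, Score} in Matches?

Yes

HomeTeam=8: rows 1, 3 → {Venue,Score} = (1, j), (1, j) ✓
HomeTeam=5: row 2 → {Venue,Score} = (1, i) ✓
HomeTeam=9: rows 4, 5 → {Venue,Score} = (7, n), (7, n) ✓
HomeTeam=2: rows 6, 7, 8 → {Venue,Score} = (4, h), (4, h), (4, h) ✓
Every HomeTeam value is associated with a single {Venue, Score} value, so HomeTeam → {Venue, Score} holds.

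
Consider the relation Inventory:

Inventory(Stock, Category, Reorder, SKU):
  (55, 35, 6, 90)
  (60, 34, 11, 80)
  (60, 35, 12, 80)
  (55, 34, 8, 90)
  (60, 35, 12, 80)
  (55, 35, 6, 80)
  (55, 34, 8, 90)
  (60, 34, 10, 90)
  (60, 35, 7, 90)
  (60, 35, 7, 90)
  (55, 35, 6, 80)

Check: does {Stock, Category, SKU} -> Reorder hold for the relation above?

(Stock=55, Category=35, SKU=90): 1 row → Reorder = 6 ✓
(Stock=60, Category=34, SKU=80): 1 row → Reorder = 11 ✓
(Stock=60, Category=35, SKU=80): 2 rows → Reorder = 12, 12 ✓
(Stock=55, Category=34, SKU=90): 2 rows → Reorder = 8, 8 ✓
(Stock=55, Category=35, SKU=80): 2 rows → Reorder = 6, 6 ✓
(Stock=60, Category=34, SKU=90): 1 row → Reorder = 10 ✓
(Stock=60, Category=35, SKU=90): 2 rows → Reorder = 7, 7 ✓
Every {Stock, Category, SKU} value is associated with a single Reorder value, so {Stock, Category, SKU} -> Reorder holds.

Yes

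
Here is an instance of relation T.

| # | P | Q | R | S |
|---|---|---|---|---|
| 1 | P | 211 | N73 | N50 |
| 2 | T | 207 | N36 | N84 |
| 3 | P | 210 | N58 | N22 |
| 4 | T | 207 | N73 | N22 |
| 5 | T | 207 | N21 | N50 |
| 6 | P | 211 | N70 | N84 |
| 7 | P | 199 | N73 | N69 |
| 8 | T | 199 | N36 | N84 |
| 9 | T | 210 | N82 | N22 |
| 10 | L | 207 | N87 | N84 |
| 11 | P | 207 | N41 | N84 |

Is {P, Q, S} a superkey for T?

Yes

All 11 rows have distinct {P, Q, S} values, so {P, Q, S} → (all attributes) holds and {P, Q, S} is a superkey.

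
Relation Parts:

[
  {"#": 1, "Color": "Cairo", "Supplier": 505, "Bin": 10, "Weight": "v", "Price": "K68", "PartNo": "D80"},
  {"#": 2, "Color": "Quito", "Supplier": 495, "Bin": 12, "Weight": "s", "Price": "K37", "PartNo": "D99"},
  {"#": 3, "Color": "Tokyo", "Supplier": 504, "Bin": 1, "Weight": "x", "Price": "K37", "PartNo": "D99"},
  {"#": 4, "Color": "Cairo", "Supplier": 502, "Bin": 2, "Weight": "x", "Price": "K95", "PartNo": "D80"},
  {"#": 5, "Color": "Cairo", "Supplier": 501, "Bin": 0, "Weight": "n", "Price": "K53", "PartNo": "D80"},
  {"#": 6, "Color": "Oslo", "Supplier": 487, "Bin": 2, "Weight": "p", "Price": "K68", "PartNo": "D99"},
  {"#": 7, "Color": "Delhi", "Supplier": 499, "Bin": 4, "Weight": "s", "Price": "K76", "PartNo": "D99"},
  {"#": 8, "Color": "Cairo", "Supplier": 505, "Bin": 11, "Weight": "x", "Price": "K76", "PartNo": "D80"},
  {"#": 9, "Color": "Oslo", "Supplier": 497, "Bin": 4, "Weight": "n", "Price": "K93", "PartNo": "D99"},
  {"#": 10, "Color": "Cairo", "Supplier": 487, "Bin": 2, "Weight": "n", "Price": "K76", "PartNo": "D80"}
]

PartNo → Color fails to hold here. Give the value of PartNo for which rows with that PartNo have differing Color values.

D99

PartNo=D80: rows 1, 4, 5, 8, 10 → Color = Cairo, Cairo, Cairo, Cairo, Cairo ✓
PartNo=D99: rows 2, 3, 6, 7, 9 → Color takes values {Quito, Tokyo, Oslo, Delhi} — violation
The only PartNo value with inconsistent Color is PartNo=D99.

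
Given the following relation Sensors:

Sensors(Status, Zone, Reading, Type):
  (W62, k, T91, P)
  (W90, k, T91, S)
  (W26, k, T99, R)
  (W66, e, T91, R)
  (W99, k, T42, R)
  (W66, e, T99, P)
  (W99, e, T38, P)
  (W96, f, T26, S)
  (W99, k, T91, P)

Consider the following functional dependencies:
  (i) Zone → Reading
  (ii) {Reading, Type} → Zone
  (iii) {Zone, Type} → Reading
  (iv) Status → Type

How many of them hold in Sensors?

(i) Zone → Reading: Zone=k: 5 rows → Reading takes values {T91, T99, T42} — violation; Zone=e: 3 rows → Reading takes values {T91, T99, T38} — violation — fails.
(ii) {Reading, Type} → Zone: every LHS value maps to a single RHS value — holds.
(iii) {Zone, Type} → Reading: (Zone=k, Type=R): 2 rows → Reading takes values {T99, T42} — violation; (Zone=e, Type=P): 2 rows → Reading takes values {T99, T38} — violation — fails.
(iv) Status → Type: Status=W66: 2 rows → Type takes values {R, P} — violation; Status=W99: 3 rows → Type takes values {R, P} — violation — fails.
1 of the 4 dependencies holds.

1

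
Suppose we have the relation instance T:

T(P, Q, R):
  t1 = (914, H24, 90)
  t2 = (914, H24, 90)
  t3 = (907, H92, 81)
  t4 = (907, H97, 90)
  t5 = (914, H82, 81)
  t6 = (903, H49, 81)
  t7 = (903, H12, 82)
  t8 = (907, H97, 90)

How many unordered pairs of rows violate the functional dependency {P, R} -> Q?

0

(P=914, R=90): all 2 rows agree on Q — 0 pairs.
(P=907, R=90): all 2 rows agree on Q — 0 pairs.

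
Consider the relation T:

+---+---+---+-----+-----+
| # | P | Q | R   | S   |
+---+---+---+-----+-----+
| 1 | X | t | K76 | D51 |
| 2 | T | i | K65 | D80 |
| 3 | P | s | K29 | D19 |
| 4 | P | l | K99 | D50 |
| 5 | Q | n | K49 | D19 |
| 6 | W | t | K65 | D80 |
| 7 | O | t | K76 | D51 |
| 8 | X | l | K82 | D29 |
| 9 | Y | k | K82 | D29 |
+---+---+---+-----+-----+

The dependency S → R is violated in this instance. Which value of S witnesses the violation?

D19

S=D51: rows 1, 7 → R = K76, K76 ✓
S=D80: rows 2, 6 → R = K65, K65 ✓
S=D19: rows 3, 5 → R takes values {K29, K49} — violation
S=D50: row 4 → R = K99 ✓
S=D29: rows 8, 9 → R = K82, K82 ✓
The only S value with inconsistent R is S=D19.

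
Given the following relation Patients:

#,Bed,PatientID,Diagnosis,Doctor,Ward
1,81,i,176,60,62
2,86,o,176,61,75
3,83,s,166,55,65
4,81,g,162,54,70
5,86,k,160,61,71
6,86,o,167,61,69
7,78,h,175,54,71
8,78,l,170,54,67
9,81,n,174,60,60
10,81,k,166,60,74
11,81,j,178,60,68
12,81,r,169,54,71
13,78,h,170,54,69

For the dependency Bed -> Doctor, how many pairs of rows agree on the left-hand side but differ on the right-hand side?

8

Bed=81: violating pairs (1,4), (1,12), (4,9), (4,10), (4,11), (9,12), (10,12), (11,12) — 8 pairs.
Bed=86: all 3 rows agree on Doctor — 0 pairs.
Bed=78: all 3 rows agree on Doctor — 0 pairs.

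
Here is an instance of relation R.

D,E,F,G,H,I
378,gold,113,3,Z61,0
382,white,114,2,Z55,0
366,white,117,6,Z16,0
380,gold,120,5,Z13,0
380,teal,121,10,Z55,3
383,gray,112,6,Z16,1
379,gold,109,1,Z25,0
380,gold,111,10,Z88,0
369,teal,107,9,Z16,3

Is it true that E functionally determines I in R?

E=gold: 4 rows → I = 0, 0, 0, 0 ✓
E=white: 2 rows → I = 0, 0 ✓
E=teal: 2 rows → I = 3, 3 ✓
E=gray: 1 row → I = 1 ✓
Every E value is associated with a single I value, so E -> I holds.

Yes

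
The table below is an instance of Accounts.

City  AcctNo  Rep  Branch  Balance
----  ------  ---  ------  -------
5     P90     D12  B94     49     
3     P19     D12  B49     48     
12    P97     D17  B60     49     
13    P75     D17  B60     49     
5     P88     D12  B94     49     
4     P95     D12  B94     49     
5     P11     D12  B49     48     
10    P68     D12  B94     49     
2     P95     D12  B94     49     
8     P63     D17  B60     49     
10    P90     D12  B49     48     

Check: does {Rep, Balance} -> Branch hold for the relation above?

Yes

(Rep=D12, Balance=49): 5 rows → Branch = B94, B94, B94, B94, B94 ✓
(Rep=D12, Balance=48): 3 rows → Branch = B49, B49, B49 ✓
(Rep=D17, Balance=49): 3 rows → Branch = B60, B60, B60 ✓
Every {Rep, Balance} value is associated with a single Branch value, so {Rep, Balance} -> Branch holds.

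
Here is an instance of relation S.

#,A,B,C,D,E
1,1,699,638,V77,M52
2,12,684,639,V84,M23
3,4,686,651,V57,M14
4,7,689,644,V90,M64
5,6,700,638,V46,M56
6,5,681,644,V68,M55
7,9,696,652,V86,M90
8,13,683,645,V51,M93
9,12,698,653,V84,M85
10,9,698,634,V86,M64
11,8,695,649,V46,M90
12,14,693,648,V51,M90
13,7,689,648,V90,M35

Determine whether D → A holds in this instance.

No

D=V77: row 1 → A = 1 ✓
D=V84: rows 2, 9 → A = 12, 12 ✓
D=V57: row 3 → A = 4 ✓
D=V90: rows 4, 13 → A = 7, 7 ✓
D=V46: rows 5, 11 → A takes values {6, 8} — violation
D=V68: row 6 → A = 5 ✓
D=V86: rows 7, 10 → A = 9, 9 ✓
D=V51: rows 8, 12 → A takes values {13, 14} — violation
Two rows agree on D but differ on A, so D → A does not hold.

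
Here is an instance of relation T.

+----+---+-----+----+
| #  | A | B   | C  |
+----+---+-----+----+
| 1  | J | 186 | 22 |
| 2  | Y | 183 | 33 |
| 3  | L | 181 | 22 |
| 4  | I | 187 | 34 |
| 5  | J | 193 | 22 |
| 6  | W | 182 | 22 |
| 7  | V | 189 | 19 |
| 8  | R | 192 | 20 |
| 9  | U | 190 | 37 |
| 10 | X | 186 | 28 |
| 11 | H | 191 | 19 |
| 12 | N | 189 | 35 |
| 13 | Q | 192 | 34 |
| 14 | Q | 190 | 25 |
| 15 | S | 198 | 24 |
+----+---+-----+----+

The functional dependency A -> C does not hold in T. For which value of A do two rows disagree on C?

Q

A=J: rows 1, 5 → C = 22, 22 ✓
A=Y: row 2 → C = 33 ✓
A=L: row 3 → C = 22 ✓
A=I: row 4 → C = 34 ✓
A=W: row 6 → C = 22 ✓
A=V: row 7 → C = 19 ✓
A=R: row 8 → C = 20 ✓
A=U: row 9 → C = 37 ✓
A=X: row 10 → C = 28 ✓
A=H: row 11 → C = 19 ✓
A=N: row 12 → C = 35 ✓
A=Q: rows 13, 14 → C takes values {34, 25} — violation
A=S: row 15 → C = 24 ✓
The only A value with inconsistent C is A=Q.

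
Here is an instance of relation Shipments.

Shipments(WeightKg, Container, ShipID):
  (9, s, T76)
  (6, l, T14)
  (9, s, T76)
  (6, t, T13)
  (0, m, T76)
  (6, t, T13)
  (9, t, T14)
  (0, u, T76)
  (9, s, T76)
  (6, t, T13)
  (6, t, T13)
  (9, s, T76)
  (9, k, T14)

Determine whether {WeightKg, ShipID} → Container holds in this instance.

No

(WeightKg=9, ShipID=T76): 4 rows → Container = s, s, s, s ✓
(WeightKg=6, ShipID=T14): 1 row → Container = l ✓
(WeightKg=6, ShipID=T13): 4 rows → Container = t, t, t, t ✓
(WeightKg=0, ShipID=T76): 2 rows → Container takes values {m, u} — violation
(WeightKg=9, ShipID=T14): 2 rows → Container takes values {t, k} — violation
Two rows agree on {WeightKg, ShipID} but differ on Container, so {WeightKg, ShipID} → Container does not hold.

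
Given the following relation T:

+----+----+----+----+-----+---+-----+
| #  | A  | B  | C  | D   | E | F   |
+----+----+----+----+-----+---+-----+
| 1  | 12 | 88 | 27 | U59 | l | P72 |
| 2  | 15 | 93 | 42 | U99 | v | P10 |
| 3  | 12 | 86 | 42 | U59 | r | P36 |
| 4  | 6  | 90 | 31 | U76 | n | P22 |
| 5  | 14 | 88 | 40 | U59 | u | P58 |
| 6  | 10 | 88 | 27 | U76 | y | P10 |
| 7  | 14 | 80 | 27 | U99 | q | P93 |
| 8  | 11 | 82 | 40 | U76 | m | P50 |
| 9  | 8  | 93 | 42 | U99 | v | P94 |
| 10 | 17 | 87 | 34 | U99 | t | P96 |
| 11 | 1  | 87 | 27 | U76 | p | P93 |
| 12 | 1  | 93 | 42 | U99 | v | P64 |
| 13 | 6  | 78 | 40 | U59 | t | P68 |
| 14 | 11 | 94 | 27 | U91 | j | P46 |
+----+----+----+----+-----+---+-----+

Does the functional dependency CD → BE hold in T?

(C=27, D=U59): row 1 → {B,E} = (88, l) ✓
(C=42, D=U99): rows 2, 9, 12 → {B,E} = (93, v), (93, v), (93, v) ✓
(C=42, D=U59): row 3 → {B,E} = (86, r) ✓
(C=31, D=U76): row 4 → {B,E} = (90, n) ✓
(C=40, D=U59): rows 5, 13 → {B,E} takes values {(88, u), (78, t)} — violation
(C=27, D=U76): rows 6, 11 → {B,E} takes values {(88, y), (87, p)} — violation
(C=27, D=U99): row 7 → {B,E} = (80, q) ✓
(C=40, D=U76): row 8 → {B,E} = (82, m) ✓
(C=34, D=U99): row 10 → {B,E} = (87, t) ✓
(C=27, D=U91): row 14 → {B,E} = (94, j) ✓
Two rows agree on CD but differ on BE, so CD → BE does not hold.

No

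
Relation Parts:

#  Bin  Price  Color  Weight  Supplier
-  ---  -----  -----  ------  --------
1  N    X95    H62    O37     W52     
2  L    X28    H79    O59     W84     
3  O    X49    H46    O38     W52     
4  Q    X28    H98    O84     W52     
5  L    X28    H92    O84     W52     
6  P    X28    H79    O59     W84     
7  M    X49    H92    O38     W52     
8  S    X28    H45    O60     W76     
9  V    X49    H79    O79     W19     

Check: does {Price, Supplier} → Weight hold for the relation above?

(Price=X95, Supplier=W52): row 1 → Weight = O37 ✓
(Price=X28, Supplier=W84): rows 2, 6 → Weight = O59, O59 ✓
(Price=X49, Supplier=W52): rows 3, 7 → Weight = O38, O38 ✓
(Price=X28, Supplier=W52): rows 4, 5 → Weight = O84, O84 ✓
(Price=X28, Supplier=W76): row 8 → Weight = O60 ✓
(Price=X49, Supplier=W19): row 9 → Weight = O79 ✓
Every {Price, Supplier} value is associated with a single Weight value, so {Price, Supplier} → Weight holds.

Yes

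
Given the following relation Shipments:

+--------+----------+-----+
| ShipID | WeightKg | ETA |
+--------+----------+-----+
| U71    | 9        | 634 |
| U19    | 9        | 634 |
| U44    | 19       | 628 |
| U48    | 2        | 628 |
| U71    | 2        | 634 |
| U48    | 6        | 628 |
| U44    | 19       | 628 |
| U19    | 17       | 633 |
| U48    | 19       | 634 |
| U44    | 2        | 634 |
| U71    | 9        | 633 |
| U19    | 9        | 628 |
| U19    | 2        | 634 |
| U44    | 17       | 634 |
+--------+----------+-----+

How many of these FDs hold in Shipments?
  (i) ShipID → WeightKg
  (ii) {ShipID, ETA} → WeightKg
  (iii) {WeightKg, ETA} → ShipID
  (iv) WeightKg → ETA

(i) ShipID → WeightKg: ShipID=U71: 3 rows → WeightKg takes values {9, 2} — violation; ShipID=U19: 4 rows → WeightKg takes values {9, 17, 2} — violation; ShipID=U44: 4 rows → WeightKg takes values {19, 2, 17} — violation; ShipID=U48: 3 rows → WeightKg takes values {2, 6, 19} — violation — fails.
(ii) {ShipID, ETA} → WeightKg: (ShipID=U71, ETA=634): 2 rows → WeightKg takes values {9, 2} — violation; (ShipID=U19, ETA=634): 2 rows → WeightKg takes values {9, 2} — violation; (ShipID=U48, ETA=628): 2 rows → WeightKg takes values {2, 6} — violation; (ShipID=U44, ETA=634): 2 rows → WeightKg takes values {2, 17} — violation — fails.
(iii) {WeightKg, ETA} → ShipID: (WeightKg=9, ETA=634): 2 rows → ShipID takes values {U71, U19} — violation; (WeightKg=2, ETA=634): 3 rows → ShipID takes values {U71, U44, U19} — violation — fails.
(iv) WeightKg → ETA: WeightKg=9: 4 rows → ETA takes values {634, 633, 628} — violation; WeightKg=19: 3 rows → ETA takes values {628, 634} — violation; WeightKg=2: 4 rows → ETA takes values {628, 634} — violation; WeightKg=17: 2 rows → ETA takes values {633, 634} — violation — fails.
None of the 4 dependencies hold.

0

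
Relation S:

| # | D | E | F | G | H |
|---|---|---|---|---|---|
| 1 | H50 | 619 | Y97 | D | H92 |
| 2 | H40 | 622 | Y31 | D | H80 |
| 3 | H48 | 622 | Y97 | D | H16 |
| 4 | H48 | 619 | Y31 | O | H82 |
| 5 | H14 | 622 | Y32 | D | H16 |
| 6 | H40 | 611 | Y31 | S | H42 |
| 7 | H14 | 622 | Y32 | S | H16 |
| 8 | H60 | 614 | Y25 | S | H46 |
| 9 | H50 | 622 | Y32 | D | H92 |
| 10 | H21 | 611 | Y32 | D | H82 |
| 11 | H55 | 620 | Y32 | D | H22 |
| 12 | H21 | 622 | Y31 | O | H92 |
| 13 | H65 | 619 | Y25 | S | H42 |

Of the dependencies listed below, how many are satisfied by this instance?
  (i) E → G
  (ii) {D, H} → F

0

(i) E → G: E=619: rows 1, 4, 13 → G takes values {D, O, S} — violation; E=622: rows 2, 3, 5, 7, 9, 12 → G takes values {D, S, O} — violation; E=611: rows 6, 10 → G takes values {S, D} — violation — fails.
(ii) {D, H} → F: (D=H50, H=H92): rows 1, 9 → F takes values {Y97, Y32} — violation — fails.
None of the 2 dependencies hold.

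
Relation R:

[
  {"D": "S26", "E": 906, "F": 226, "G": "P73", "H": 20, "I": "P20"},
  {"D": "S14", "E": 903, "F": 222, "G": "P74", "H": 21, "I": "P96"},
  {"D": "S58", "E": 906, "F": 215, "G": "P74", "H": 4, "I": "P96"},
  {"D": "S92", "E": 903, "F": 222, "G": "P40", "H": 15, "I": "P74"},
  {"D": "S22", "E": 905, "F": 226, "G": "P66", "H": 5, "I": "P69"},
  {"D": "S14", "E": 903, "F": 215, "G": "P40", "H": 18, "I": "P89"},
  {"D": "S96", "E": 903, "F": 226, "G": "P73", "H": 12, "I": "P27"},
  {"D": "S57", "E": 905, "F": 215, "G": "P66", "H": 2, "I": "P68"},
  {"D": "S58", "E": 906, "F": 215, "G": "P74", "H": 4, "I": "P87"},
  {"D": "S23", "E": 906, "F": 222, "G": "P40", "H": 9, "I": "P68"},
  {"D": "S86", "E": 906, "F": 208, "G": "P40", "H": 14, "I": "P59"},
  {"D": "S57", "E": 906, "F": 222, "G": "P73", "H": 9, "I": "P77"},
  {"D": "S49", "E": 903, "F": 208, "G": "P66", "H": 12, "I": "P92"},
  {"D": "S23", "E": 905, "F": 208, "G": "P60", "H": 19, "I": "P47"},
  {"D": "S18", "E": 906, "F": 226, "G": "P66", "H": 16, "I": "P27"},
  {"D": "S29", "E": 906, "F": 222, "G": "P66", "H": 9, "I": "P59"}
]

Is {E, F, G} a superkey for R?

No

Two distinct rows share (E=906, F=215, G=P74), so {E, F, G} does not determine every attribute — not a superkey.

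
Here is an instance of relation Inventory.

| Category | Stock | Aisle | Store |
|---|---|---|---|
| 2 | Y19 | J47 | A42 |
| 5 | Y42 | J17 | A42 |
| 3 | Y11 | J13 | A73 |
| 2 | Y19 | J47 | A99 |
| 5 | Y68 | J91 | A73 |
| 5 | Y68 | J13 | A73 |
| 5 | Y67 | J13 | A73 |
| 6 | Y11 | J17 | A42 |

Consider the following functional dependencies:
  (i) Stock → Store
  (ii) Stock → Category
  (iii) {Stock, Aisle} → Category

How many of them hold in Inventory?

(i) Stock → Store: Stock=Y19: 2 rows → Store takes values {A42, A99} — violation; Stock=Y11: 2 rows → Store takes values {A73, A42} — violation — fails.
(ii) Stock → Category: Stock=Y11: 2 rows → Category takes values {3, 6} — violation — fails.
(iii) {Stock, Aisle} → Category: every LHS value maps to a single RHS value — holds.
1 of the 3 dependencies holds.

1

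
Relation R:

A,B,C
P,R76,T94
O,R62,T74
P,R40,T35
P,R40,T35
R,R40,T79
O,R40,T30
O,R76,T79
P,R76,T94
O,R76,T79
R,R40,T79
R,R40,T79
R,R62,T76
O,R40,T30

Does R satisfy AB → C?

Yes

(A=P, B=R76): 2 rows → C = T94, T94 ✓
(A=O, B=R62): 1 row → C = T74 ✓
(A=P, B=R40): 2 rows → C = T35, T35 ✓
(A=R, B=R40): 3 rows → C = T79, T79, T79 ✓
(A=O, B=R40): 2 rows → C = T30, T30 ✓
(A=O, B=R76): 2 rows → C = T79, T79 ✓
(A=R, B=R62): 1 row → C = T76 ✓
Every AB value is associated with a single C value, so AB → C holds.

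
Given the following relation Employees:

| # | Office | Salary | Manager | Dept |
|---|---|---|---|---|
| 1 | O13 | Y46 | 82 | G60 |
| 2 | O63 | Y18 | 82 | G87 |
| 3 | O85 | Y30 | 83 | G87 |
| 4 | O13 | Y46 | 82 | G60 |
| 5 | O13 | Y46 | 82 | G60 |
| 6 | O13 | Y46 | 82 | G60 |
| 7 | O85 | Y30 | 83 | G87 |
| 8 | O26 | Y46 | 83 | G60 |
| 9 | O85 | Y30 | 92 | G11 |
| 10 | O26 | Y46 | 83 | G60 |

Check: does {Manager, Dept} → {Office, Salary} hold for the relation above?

Yes

(Manager=82, Dept=G60): rows 1, 4, 5, 6 → {Office,Salary} = (O13, Y46), (O13, Y46), (O13, Y46), (O13, Y46) ✓
(Manager=82, Dept=G87): row 2 → {Office,Salary} = (O63, Y18) ✓
(Manager=83, Dept=G87): rows 3, 7 → {Office,Salary} = (O85, Y30), (O85, Y30) ✓
(Manager=83, Dept=G60): rows 8, 10 → {Office,Salary} = (O26, Y46), (O26, Y46) ✓
(Manager=92, Dept=G11): row 9 → {Office,Salary} = (O85, Y30) ✓
Every {Manager, Dept} value is associated with a single {Office, Salary} value, so {Manager, Dept} → {Office, Salary} holds.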